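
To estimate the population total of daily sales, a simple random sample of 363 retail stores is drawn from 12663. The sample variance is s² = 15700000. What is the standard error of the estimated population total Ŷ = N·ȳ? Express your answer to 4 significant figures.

2.595 × 10^6

Var(Ŷ) = N²·Var(ȳ) = N²·(1 − n/N)·s²/n.
f = 363/12663 = 0.02866619; Var(ȳ) = 0.97133381·15700000/363 = 42010.856.
Var(Ŷ) = 12663² · 42010.856 = 6.7365067 × 10^12.
SE(Ŷ) = √(6.7365067 × 10^12) = 2.595 × 10^6.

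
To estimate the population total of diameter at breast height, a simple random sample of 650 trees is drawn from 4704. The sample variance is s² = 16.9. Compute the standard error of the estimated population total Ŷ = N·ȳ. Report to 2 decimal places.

Var(Ŷ) = N²·Var(ȳ) = N²·(1 − n/N)·s²/n.
f = 650/4704 = 0.13818027; Var(ȳ) = 0.86181973·16.9/650 = 0.022407313.
Var(Ŷ) = 4704² · 0.022407313 = 495820.42.
SE(Ŷ) = √(495820.42) = 704.15.

704.15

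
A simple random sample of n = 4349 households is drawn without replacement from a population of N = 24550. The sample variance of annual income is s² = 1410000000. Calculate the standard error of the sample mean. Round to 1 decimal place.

516.5

Under SRS without replacement, Var(ȳ) = (1 − f)·s²/n with f = n/N = 4349/24550 = 0.17714868.
Var(ȳ) = (1 − 0.17714868)·1410000000/4349 = 0.82285132·324212.46 = 266778.65.
SE(ȳ) = √(266778.65) = 516.5.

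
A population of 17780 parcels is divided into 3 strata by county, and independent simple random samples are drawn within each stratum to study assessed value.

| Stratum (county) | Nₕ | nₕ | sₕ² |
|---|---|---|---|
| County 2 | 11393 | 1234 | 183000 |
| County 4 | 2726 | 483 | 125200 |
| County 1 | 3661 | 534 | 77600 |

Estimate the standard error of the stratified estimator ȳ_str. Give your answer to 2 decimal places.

8.04

Var(ȳ_str) = Σₕ Wₕ²(1 − fₕ)sₕ²/nₕ with Wₕ = Nₕ/N, N = 17780.
County 2: Wₕ = 0.64077615; term = 0.64077615²·(1 − 0.10831212)·183000/1234 = 54.295205.
County 4: Wₕ = 0.15331834; term = 0.15331834²·(1 − 0.17718269)·125200/483 = 5.0135899.
County 1: Wₕ = 0.20590551; term = 0.20590551²·(1 − 0.14586179)·77600/534 = 5.2624085.
Sum = 64.571203.
SE = √(64.571203) = 8.04.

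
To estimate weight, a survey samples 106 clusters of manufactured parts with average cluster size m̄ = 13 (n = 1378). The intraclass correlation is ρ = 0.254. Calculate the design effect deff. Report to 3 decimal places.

4.048

deff = 1 + (13 − 1)·0.254 = 1 + 3.048 = 4.048.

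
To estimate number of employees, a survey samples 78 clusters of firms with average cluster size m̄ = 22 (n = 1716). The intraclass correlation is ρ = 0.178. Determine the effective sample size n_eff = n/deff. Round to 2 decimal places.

deff = 1 + (22 − 1)·0.178 = 1 + 3.738 = 4.738.
n_eff = 1716 / 4.738 = 362.18.

362.18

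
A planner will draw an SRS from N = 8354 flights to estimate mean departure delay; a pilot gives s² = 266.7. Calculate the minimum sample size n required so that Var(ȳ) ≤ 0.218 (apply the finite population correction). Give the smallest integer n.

Without fpc, n₀ = s²/D = 266.7/0.218 = 1223.3945.
With fpc, (1 − n/N)·s²/n ≤ D requires n ≥ n₀/(1 + n₀/N) = 1223.3945/(1 + 1223.3945/8354) = 1067.1209.
Rounding up, n = 1068.

1068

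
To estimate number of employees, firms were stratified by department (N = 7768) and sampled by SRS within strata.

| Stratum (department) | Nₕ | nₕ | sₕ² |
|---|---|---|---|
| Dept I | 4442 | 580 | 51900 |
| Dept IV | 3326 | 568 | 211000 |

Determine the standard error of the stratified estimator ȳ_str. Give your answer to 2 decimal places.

9.05

Var(ȳ_str) = Σₕ Wₕ²(1 − fₕ)sₕ²/nₕ with Wₕ = Nₕ/N, N = 7768.
Dept I: Wₕ = 0.57183316; term = 0.57183316²·(1 − 0.13057181)·51900/580 = 25.439686.
Dept IV: Wₕ = 0.42816684; term = 0.42816684²·(1 − 0.17077571)·211000/568 = 56.471873.
Sum = 81.911559.
SE = √(81.911559) = 9.05.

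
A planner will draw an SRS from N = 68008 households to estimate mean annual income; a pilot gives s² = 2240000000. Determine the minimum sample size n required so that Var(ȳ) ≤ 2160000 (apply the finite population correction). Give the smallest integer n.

Without fpc, n₀ = s²/D = 2240000000/2160000 = 1037.0370.
With fpc, (1 − n/N)·s²/n ≤ D requires n ≥ n₀/(1 + n₀/N) = 1037.0370/(1 + 1037.0370/68008) = 1021.4610.
Rounding up, n = 1022.

1022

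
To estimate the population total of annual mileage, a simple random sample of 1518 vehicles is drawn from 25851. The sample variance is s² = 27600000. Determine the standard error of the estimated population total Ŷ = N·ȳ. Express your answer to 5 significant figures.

Var(Ŷ) = N²·Var(ȳ) = N²·(1 − n/N)·s²/n.
f = 1518/25851 = 0.05872113; Var(ȳ) = 0.94127887·27600000/1518 = 17114.161.
Var(Ŷ) = 25851² · 17114.161 = 1.1436952 × 10^13.
SE(Ŷ) = √(1.1436952 × 10^13) = 3.3819 × 10^6.

3.3819 × 10^6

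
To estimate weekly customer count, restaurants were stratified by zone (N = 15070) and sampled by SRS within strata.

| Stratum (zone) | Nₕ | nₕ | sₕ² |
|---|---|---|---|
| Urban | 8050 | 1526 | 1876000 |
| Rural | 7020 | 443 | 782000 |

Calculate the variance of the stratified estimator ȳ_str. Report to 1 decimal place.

643.2

Var(ȳ_str) = Σₕ Wₕ²(1 − fₕ)sₕ²/nₕ with Wₕ = Nₕ/N, N = 15070.
Urban: Wₕ = 0.53417386; term = 0.53417386²·(1 − 0.18956522)·1876000/1526 = 284.29003.
Rural: Wₕ = 0.46582614; term = 0.46582614²·(1 − 0.06310541)·782000/443 = 358.87357.
Sum = 643.1636.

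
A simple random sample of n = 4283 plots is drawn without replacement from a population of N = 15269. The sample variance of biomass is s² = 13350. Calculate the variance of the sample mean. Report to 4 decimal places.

2.2427

Under SRS without replacement, Var(ȳ) = (1 − f)·s²/n with f = n/N = 4283/15269 = 0.28050298.
Var(ȳ) = (1 − 0.28050298)·13350/4283 = 0.71949702·3.1169741 = 2.2426536.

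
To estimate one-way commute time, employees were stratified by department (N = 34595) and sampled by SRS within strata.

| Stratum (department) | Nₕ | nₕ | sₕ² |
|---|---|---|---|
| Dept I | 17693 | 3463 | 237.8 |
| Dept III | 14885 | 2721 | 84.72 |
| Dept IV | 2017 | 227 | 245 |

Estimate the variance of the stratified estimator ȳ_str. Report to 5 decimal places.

Var(ȳ_str) = Σₕ Wₕ²(1 − fₕ)sₕ²/nₕ with Wₕ = Nₕ/N, N = 34595.
Dept I: Wₕ = 0.51143229; term = 0.51143229²·(1 − 0.19572712)·237.8/3463 = 0.014445716.
Dept III: Wₕ = 0.43026449; term = 0.43026449²·(1 − 0.18280148)·84.72/2721 = 0.0047103805.
Dept IV: Wₕ = 0.05830322; term = 0.05830322²·(1 − 0.11254338)·245/227 = 0.0032559107.
Sum = 0.022412007.

0.02241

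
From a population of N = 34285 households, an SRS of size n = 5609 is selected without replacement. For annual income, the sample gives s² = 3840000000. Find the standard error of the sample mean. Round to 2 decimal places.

756.71

Under SRS without replacement, Var(ȳ) = (1 − f)·s²/n with f = n/N = 5609/34285 = 0.16359924.
Var(ȳ) = (1 − 0.16359924)·3840000000/5609 = 0.83640076·684614.01 = 572611.68.
SE(ȳ) = √(572611.68) = 756.71.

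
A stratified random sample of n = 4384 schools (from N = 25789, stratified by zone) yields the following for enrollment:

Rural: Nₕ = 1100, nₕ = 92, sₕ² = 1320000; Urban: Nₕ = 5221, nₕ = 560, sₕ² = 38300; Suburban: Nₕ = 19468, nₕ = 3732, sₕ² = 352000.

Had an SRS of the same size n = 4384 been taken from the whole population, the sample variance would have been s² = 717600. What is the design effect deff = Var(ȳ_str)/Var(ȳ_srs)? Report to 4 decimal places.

0.5143

Var(ȳ_str) = Σ Wₕ²(1−fₕ)sₕ²/nₕ with Wₕ = Nₕ/25789:
  Rural: (1100/25789)²·(1−92/1100)·1320000/92 = 23.920503
  Urban: (5221/25789)²·(1−560/5221)·38300/560 = 2.5025026
  Suburban: (19468/25789)²·(1−3732/19468)·352000/3732 = 43.445791
  → Var(ȳ_str) = 69.868797.
Var(ȳ_srs) = (1 − 4384/25789)·717600/4384 = 135.86031.
deff = 69.868797 / 135.86031 = 0.5143.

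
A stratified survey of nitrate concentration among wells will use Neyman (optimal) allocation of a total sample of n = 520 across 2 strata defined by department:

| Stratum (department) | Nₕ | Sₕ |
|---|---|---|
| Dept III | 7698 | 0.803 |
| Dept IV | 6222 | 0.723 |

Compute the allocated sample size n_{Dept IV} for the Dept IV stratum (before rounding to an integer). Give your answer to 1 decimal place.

Neyman allocation: nₕ = n·NₕSₕ / Σⱼ NⱼSⱼ.
Σ NⱼSⱼ = 7698·0.803 + 6222·0.723 = 10680.
n_{Dept IV} = 520·6222·0.723 / 10680 = 219.0.

219.0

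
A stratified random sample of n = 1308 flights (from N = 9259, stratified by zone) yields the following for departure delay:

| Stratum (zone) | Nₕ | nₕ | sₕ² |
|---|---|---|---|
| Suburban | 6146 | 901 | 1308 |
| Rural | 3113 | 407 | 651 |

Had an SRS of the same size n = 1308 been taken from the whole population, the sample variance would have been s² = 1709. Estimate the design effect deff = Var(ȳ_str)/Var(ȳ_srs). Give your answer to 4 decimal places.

Var(ȳ_str) = Σ Wₕ²(1−fₕ)sₕ²/nₕ with Wₕ = Nₕ/9259:
  Suburban: (6146/9259)²·(1−901/6146)·1308/901 = 0.54587453
  Rural: (3113/9259)²·(1−407/3113)·651/407 = 0.15716843
  → Var(ȳ_str) = 0.70304296.
Var(ȳ_srs) = (1 − 1308/9259)·1709/1308 = 1.1219978.
deff = 0.70304296 / 1.1219978 = 0.6266.

0.6266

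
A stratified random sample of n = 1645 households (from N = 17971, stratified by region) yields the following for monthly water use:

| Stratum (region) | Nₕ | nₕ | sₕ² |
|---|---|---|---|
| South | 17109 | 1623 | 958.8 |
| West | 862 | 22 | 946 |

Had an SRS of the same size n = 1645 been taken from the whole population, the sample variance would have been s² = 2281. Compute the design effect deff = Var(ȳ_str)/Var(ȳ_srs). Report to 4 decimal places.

0.4613

Var(ȳ_str) = Σ Wₕ²(1−fₕ)sₕ²/nₕ with Wₕ = Nₕ/17971:
  South: (17109/17971)²·(1−1623/17109)·958.8/1623 = 0.48465076
  West: (862/17971)²·(1−22/862)·946/22 = 0.096407433
  → Var(ȳ_str) = 0.58105819.
Var(ȳ_srs) = (1 − 1645/17971)·2281/1645 = 1.2596994.
deff = 0.58105819 / 1.2596994 = 0.4613.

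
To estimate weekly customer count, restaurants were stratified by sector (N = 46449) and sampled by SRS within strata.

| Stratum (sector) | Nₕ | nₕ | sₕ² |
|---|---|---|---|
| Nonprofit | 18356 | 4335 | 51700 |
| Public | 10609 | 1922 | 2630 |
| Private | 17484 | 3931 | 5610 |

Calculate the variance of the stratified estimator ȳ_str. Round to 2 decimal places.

1.64

Var(ȳ_str) = Σₕ Wₕ²(1 − fₕ)sₕ²/nₕ with Wₕ = Nₕ/N, N = 46449.
Nonprofit: Wₕ = 0.39518612; term = 0.39518612²·(1 − 0.23616256)·51700/4335 = 1.4226751.
Public: Wₕ = 0.22840104; term = 0.22840104²·(1 − 0.18116693)·2630/1922 = 0.058451263.
Private: Wₕ = 0.37641284; term = 0.37641284²·(1 − 0.22483413)·5610/3931 = 0.15674125.
Sum = 1.6378676.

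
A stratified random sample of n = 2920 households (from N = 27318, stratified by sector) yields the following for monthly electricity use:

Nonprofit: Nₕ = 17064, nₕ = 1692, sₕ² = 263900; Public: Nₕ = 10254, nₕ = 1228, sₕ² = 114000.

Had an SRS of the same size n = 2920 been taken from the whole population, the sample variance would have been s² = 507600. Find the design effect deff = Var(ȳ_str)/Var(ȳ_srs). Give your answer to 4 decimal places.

Var(ȳ_str) = Σ Wₕ²(1−fₕ)sₕ²/nₕ with Wₕ = Nₕ/27318:
  Nonprofit: (17064/27318)²·(1−1692/17064)·263900/1692 = 54.821694
  Public: (10254/27318)²·(1−1228/10254)·114000/1228 = 11.513234
  → Var(ȳ_str) = 66.334928.
Var(ȳ_srs) = (1 − 2920/27318)·507600/2920 = 155.25446.
deff = 66.334928 / 155.25446 = 0.4273.

0.4273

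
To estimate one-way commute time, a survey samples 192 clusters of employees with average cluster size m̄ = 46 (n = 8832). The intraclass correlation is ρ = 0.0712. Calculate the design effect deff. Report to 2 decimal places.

4.20

deff = 1 + (46 − 1)·0.0712 = 1 + 3.204 = 4.204.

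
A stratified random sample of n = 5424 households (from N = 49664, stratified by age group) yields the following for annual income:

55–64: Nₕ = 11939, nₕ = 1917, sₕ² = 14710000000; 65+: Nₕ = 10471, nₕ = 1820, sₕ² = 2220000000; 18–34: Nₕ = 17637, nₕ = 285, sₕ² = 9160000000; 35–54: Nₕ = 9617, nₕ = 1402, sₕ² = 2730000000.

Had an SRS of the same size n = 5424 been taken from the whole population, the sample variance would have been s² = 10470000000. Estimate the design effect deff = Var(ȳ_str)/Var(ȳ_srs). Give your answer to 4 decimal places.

2.5980

Var(ȳ_str) = Σ Wₕ²(1−fₕ)sₕ²/nₕ with Wₕ = Nₕ/49664:
  55–64: (11939/49664)²·(1−1917/11939)·14710000000/1917 = 372245.55
  65+: (10471/49664)²·(1−1820/10471)·2220000000/1820 = 44797.385
  18–34: (17637/49664)²·(1−285/17637)·9160000000/285 = 3.9878745 × 10^6
  35–54: (9617/49664)²·(1−1402/9617)·2730000000/1402 = 62370.385
  → Var(ȳ_str) = 4.4672878 × 10^6.
Var(ȳ_srs) = (1 − 5424/49664)·10470000000/5424 = 1.719493 × 10^6.
deff = (4.4672878 × 10^6) / (1.719493 × 10^6) = 2.5980.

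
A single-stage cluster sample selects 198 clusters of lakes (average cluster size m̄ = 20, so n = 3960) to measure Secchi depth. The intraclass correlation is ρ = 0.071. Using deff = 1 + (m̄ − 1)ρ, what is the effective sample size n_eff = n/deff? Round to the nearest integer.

1686

deff = 1 + (20 − 1)·0.071 = 1 + 1.349 = 2.349.
n_eff = 3960 / 2.349 = 1686.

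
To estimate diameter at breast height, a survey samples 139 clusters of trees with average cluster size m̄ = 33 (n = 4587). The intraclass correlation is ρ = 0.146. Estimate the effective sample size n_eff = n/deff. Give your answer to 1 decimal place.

808.7

deff = 1 + (33 − 1)·0.146 = 1 + 4.672 = 5.672.
n_eff = 4587 / 5.672 = 808.7.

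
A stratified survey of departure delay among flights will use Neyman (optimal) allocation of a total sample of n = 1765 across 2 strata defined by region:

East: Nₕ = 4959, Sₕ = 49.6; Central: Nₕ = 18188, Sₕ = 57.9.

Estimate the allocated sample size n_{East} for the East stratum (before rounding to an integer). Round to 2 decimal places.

334.19

Neyman allocation: nₕ = n·NₕSₕ / Σⱼ NⱼSⱼ.
Σ NⱼSⱼ = 4959·49.6 + 18188·57.9 = 1.2990516 × 10^6.
n_{East} = 1765·4959·49.6 / (1.2990516 × 10^6) = 334.19.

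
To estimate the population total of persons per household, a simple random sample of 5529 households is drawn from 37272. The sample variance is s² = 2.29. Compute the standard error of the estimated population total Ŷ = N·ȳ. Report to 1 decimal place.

700.0

Var(Ŷ) = N²·Var(ȳ) = N²·(1 − n/N)·s²/n.
f = 5529/37272 = 0.14834192; Var(ȳ) = 0.85165808·2.29/5529 = 3.5273956 × 10^-4.
Var(Ŷ) = 37272² · (3.5273956 × 10^-4) = 490026.5.
SE(Ŷ) = √(490026.5) = 700.0.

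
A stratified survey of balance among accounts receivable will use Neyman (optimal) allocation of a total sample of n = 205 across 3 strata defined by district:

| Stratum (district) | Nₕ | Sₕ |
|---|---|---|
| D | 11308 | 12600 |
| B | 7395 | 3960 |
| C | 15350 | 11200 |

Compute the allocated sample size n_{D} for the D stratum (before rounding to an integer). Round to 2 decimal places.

Neyman allocation: nₕ = n·NₕSₕ / Σⱼ NⱼSⱼ.
Σ NⱼSⱼ = 11308·12600 + 7395·3960 + 15350·11200 = 3.43685 × 10^8.
n_{D} = 205·11308·12600 / (3.43685 × 10^8) = 84.99.

84.99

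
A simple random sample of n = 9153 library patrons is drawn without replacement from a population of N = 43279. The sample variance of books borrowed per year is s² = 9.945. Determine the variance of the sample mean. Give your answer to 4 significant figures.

8.567 × 10^-4

Under SRS without replacement, Var(ȳ) = (1 − f)·s²/n with f = n/N = 9153/43279 = 0.21148825.
Var(ȳ) = (1 − 0.21148825)·9.945/9153 = 0.78851175·0.001086529 = 8.5674089 × 10^-4.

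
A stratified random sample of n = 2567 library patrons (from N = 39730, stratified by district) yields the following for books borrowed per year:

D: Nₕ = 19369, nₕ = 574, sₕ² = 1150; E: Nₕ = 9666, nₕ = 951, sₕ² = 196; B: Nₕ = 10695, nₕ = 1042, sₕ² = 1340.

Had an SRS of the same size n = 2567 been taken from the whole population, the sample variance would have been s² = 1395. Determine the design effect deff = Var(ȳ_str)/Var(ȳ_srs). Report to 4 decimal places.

1.0961

Var(ȳ_str) = Σ Wₕ²(1−fₕ)sₕ²/nₕ with Wₕ = Nₕ/39730:
  D: (19369/39730)²·(1−574/19369)·1150/574 = 0.46205997
  E: (9666/39730)²·(1−951/9666)·196/951 = 0.010998985
  B: (10695/39730)²·(1−1042/10695)·1340/1042 = 0.084109111
  → Var(ȳ_str) = 0.55716807.
Var(ȳ_srs) = (1 − 2567/39730)·1395/2567 = 0.50832391.
deff = 0.55716807 / 0.50832391 = 1.0961.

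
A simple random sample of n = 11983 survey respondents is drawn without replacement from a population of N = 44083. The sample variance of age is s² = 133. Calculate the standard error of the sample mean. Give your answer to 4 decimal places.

Under SRS without replacement, Var(ȳ) = (1 − f)·s²/n with f = n/N = 11983/44083 = 0.27182814.
Var(ȳ) = (1 − 0.27182814)·133/11983 = 0.72817186·0.011099057 = 0.008082021.
SE(ȳ) = √(0.008082021) = 0.0899.

0.0899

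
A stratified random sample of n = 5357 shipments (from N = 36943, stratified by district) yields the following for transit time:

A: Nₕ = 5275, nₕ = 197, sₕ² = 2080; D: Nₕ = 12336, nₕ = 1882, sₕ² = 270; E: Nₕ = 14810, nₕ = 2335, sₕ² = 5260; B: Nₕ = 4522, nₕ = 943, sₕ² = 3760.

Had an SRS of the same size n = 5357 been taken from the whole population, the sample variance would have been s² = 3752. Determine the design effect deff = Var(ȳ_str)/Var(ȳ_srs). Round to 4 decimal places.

0.9569

Var(ȳ_str) = Σ Wₕ²(1−fₕ)sₕ²/nₕ with Wₕ = Nₕ/36943:
  A: (5275/36943)²·(1−197/5275)·2080/197 = 0.20722777
  D: (12336/36943)²·(1−1882/12336)·270/1882 = 0.01355616
  E: (14810/36943)²·(1−2335/14810)·5260/2335 = 0.30495106
  B: (4522/36943)²·(1−943/4522)·3760/943 = 0.047282898
  → Var(ȳ_str) = 0.57301789.
Var(ȳ_srs) = (1 − 5357/36943)·3752/5357 = 0.59883014.
deff = 0.57301789 / 0.59883014 = 0.9569.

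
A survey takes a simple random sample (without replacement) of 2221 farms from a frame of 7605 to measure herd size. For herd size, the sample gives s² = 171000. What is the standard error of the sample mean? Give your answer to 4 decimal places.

7.3829

Under SRS without replacement, Var(ȳ) = (1 − f)·s²/n with f = n/N = 2221/7605 = 0.29204471.
Var(ȳ) = (1 − 0.29204471)·171000/2221 = 0.70795529·76.992346 = 54.507139.
SE(ȳ) = √(54.507139) = 7.3829.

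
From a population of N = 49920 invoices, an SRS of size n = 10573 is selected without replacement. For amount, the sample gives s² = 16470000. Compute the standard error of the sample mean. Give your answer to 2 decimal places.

Under SRS without replacement, Var(ȳ) = (1 − f)·s²/n with f = n/N = 10573/49920 = 0.21179888.
Var(ȳ) = (1 − 0.21179888)·16470000/10573 = 0.78820112·1557.7414 = 1227.8135.
SE(ȳ) = √(1227.8135) = 35.04.

35.04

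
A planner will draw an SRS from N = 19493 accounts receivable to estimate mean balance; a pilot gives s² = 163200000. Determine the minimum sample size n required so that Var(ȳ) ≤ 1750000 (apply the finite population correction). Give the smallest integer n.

93

Without fpc, n₀ = s²/D = 163200000/1750000 = 93.2571.
With fpc, (1 − n/N)·s²/n ≤ D requires n ≥ n₀/(1 + n₀/N) = 93.2571/(1 + 93.2571/19493) = 92.8131.
Rounding up, n = 93.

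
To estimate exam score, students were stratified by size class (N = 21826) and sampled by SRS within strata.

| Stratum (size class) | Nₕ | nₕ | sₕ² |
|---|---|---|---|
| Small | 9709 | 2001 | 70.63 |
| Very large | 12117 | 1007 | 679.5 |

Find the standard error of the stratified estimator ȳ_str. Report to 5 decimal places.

0.44298

Var(ȳ_str) = Σₕ Wₕ²(1 − fₕ)sₕ²/nₕ with Wₕ = Nₕ/N, N = 21826.
Small: Wₕ = 0.44483643; term = 0.44483643²·(1 − 0.20609744)·70.63/2001 = 0.0055451082.
Very large: Wₕ = 0.55516357; term = 0.55516357²·(1 − 0.08310638)·679.5/1007 = 0.1906869.
Sum = 0.19623201.
SE = √(0.19623201) = 0.44298.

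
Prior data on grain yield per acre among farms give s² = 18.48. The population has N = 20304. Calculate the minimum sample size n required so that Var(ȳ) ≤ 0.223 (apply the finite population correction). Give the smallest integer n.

Without fpc, n₀ = s²/D = 18.48/0.223 = 82.8700.
With fpc, (1 − n/N)·s²/n ≤ D requires n ≥ n₀/(1 + n₀/N) = 82.8700/(1 + 82.8700/20304) = 82.5331.
Rounding up, n = 83.

83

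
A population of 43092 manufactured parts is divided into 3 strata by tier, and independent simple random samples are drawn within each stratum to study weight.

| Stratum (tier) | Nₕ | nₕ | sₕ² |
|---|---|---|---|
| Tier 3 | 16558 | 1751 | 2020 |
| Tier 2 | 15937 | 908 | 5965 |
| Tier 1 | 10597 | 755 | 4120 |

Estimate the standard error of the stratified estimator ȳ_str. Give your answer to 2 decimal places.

Var(ȳ_str) = Σₕ Wₕ²(1 − fₕ)sₕ²/nₕ with Wₕ = Nₕ/N, N = 43092.
Tier 3: Wₕ = 0.38424766; term = 0.38424766²·(1 − 0.10574949)·2020/1751 = 0.15231647.
Tier 2: Wₕ = 0.36983663; term = 0.36983663²·(1 − 0.05697434)·5965/908 = 0.84735999.
Tier 1: Wₕ = 0.24591572; term = 0.24591572²·(1 − 0.07124658)·4120/755 = 0.3064949.
Sum = 1.3061714.
SE = √(1.3061714) = 1.14.

1.14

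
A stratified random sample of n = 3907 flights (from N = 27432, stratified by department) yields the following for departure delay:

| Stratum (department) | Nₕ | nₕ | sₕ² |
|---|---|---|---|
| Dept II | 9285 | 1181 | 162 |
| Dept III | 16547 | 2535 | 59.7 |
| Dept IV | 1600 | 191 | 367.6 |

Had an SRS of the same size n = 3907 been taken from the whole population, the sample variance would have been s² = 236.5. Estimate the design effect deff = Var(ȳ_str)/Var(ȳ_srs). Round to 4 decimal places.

0.5151

Var(ȳ_str) = Σ Wₕ²(1−fₕ)sₕ²/nₕ with Wₕ = Nₕ/27432:
  Dept II: (9285/27432)²·(1−1181/9285)·162/1181 = 0.013716127
  Dept III: (16547/27432)²·(1−2535/16547)·59.7/2535 = 0.0072560592
  Dept IV: (1600/27432)²·(1−191/1600)·367.6/191 = 0.0057657813
  → Var(ȳ_str) = 0.026737968.
Var(ȳ_srs) = (1 − 3907/27432)·236.5/3907 = 0.05191106.
deff = 0.026737968 / 0.05191106 = 0.5151.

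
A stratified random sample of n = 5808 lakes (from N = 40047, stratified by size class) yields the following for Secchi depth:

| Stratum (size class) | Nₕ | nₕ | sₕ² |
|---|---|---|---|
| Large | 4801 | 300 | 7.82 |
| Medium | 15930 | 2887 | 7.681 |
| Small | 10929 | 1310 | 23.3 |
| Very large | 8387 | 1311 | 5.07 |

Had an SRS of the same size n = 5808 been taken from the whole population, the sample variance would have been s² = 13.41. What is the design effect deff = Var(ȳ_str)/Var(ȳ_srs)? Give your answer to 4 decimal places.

Var(ȳ_str) = Σ Wₕ²(1−fₕ)sₕ²/nₕ with Wₕ = Nₕ/40047:
  Large: (4801/40047)²·(1−300/4801)·7.82/300 = 3.5122566 × 10^-4
  Medium: (15930/40047)²·(1−2887/15930)·7.681/2887 = 3.446865 × 10^-4
  Small: (10929/40047)²·(1−1310/10929)·23.3/1310 = 0.0011658831
  Very large: (8387/40047)²·(1−1311/8387)·5.07/1311 = 1.4310663 × 10^-4
  → Var(ȳ_str) = 0.0020049019.
Var(ȳ_srs) = (1 − 5808/40047)·13.41/5808 = 0.0019740278.
deff = 0.0020049019 / 0.0019740278 = 1.0156.

1.0156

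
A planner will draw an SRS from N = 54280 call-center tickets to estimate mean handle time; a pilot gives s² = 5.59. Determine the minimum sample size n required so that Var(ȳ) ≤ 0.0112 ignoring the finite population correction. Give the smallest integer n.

Without fpc, n₀ = s²/D = 5.59/0.0112 = 499.1071.
Rounding up, n = 500.

500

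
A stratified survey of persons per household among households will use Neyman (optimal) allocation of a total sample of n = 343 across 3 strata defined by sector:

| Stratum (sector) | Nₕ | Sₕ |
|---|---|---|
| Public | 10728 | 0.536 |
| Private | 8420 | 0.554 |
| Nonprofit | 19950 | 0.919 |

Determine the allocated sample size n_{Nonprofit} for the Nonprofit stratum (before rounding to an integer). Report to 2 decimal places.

Neyman allocation: nₕ = n·NₕSₕ / Σⱼ NⱼSⱼ.
Σ NⱼSⱼ = 10728·0.536 + 8420·0.554 + 19950·0.919 = 28748.938.
n_{Nonprofit} = 343·19950·0.919 / 28748.938 = 218.74.

218.74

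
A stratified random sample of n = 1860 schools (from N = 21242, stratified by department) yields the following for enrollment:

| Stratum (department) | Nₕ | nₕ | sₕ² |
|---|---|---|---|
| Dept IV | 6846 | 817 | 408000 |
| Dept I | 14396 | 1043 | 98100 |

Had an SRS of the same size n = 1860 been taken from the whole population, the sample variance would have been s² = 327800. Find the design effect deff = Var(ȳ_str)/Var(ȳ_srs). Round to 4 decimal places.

Var(ȳ_str) = Σ Wₕ²(1−fₕ)sₕ²/nₕ with Wₕ = Nₕ/21242:
  Dept IV: (6846/21242)²·(1−817/6846)·408000/817 = 45.680356
  Dept I: (14396/21242)²·(1−1043/14396)·98100/1043 = 40.06956
  → Var(ȳ_str) = 85.749916.
Var(ȳ_srs) = (1 − 1860/21242)·327800/1860 = 160.80487.
deff = 85.749916 / 160.80487 = 0.5333.

0.5333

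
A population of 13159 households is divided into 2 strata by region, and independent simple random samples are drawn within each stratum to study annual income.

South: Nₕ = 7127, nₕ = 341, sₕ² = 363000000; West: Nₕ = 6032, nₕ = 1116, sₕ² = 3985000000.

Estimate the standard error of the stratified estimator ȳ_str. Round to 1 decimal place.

Var(ȳ_str) = Σₕ Wₕ²(1 − fₕ)sₕ²/nₕ with Wₕ = Nₕ/N, N = 13159.
South: Wₕ = 0.54160651; term = 0.54160651²·(1 − 0.04784622)·363000000/341 = 297322.03.
West: Wₕ = 0.45839349; term = 0.45839349²·(1 − 0.18501326)·3985000000/1116 = 611493.1.
Sum = 908815.13.
SE = √(908815.13) = 953.3.

953.3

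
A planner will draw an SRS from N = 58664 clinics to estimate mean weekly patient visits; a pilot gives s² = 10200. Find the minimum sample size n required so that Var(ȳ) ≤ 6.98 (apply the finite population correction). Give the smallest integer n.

Without fpc, n₀ = s²/D = 10200/6.98 = 1461.3181.
With fpc, (1 − n/N)·s²/n ≤ D requires n ≥ n₀/(1 + n₀/N) = 1461.3181/(1 + 1461.3181/58664) = 1425.8014.
Rounding up, n = 1426.

1426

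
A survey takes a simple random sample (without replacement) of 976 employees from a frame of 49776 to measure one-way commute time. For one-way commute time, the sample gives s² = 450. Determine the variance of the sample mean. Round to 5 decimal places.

0.45203

Under SRS without replacement, Var(ȳ) = (1 − f)·s²/n with f = n/N = 976/49776 = 0.01960784.
Var(ȳ) = (1 − 0.01960784)·450/976 = 0.98039216·0.46106557 = 0.45202507.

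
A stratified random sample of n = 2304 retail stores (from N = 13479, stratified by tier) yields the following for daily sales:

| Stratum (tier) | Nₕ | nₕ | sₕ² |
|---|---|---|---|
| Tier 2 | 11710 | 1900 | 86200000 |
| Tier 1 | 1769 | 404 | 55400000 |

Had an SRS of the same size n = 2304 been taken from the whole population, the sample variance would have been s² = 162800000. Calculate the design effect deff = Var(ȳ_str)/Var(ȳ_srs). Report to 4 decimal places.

0.5208

Var(ȳ_str) = Σ Wₕ²(1−fₕ)sₕ²/nₕ with Wₕ = Nₕ/13479:
  Tier 2: (11710/13479)²·(1−1900/11710)·86200000/1900 = 28685.619
  Tier 1: (1769/13479)²·(1−404/1769)·55400000/404 = 1822.5252
  → Var(ȳ_str) = 30508.144.
Var(ȳ_srs) = (1 − 2304/13479)·162800000/2304 = 58581.675.
deff = 30508.144 / 58581.675 = 0.5208.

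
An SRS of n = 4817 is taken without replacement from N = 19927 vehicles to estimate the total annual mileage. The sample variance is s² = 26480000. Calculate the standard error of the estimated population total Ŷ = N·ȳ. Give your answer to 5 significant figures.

1.2865 × 10^6

Var(Ŷ) = N²·Var(ȳ) = N²·(1 − n/N)·s²/n.
f = 4817/19927 = 0.24173232; Var(ȳ) = 0.75826768·26480000/4817 = 4168.3471.
Var(Ŷ) = 19927² · 4168.3471 = 1.6551895 × 10^12.
SE(Ŷ) = √(1.6551895 × 10^12) = 1.2865 × 10^6.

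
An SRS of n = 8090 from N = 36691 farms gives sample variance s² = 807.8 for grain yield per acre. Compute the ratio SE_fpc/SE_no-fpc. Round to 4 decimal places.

f = n/N = 8090/36691 = 0.22049004.
SE_no-fpc = √(s²/n) = 0.31599315; SE_fpc = √((1−f)s²/n) = 0.27898991.
Ratio = √(1−f) = 0.88289861.

0.8829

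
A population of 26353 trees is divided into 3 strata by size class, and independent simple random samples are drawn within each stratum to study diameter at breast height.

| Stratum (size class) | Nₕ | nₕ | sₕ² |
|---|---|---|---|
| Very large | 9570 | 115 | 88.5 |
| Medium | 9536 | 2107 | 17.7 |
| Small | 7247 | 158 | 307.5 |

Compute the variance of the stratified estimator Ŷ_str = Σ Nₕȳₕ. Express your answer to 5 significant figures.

Var(Ŷ_str) = Σₕ Nₕ²(1 − fₕ)sₕ²/nₕ.
Very large: 9570²·(1 − 115/9570)·88.5/115 = 6.9633608 × 10^7.
Medium: 9536²·(1 − 2107/9536)·17.7/2107 = 595121.08.
Small: 7247²·(1 − 158/7247)·307.5/158 = 9.9984176 × 10^7.
Sum = 1.7021291 × 10^8.

1.7021 × 10^8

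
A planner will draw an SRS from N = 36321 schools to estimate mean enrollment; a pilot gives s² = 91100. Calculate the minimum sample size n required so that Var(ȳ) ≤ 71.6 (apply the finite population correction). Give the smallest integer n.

Without fpc, n₀ = s²/D = 91100/71.6 = 1272.3464.
With fpc, (1 − n/N)·s²/n ≤ D requires n ≥ n₀/(1 + n₀/N) = 1272.3464/(1 + 1272.3464/36321) = 1229.2838.
Rounding up, n = 1230.

1230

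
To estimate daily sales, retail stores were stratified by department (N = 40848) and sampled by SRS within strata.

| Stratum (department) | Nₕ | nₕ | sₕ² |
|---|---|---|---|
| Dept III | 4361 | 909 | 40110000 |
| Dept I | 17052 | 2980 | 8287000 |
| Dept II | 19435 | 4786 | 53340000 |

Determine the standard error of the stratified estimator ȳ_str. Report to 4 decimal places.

Var(ȳ_str) = Σₕ Wₕ²(1 − fₕ)sₕ²/nₕ with Wₕ = Nₕ/N, N = 40848.
Dept III: Wₕ = 0.10676165; term = 0.10676165²·(1 − 0.20843843)·40110000/909 = 398.11089.
Dept I: Wₕ = 0.41745006; term = 0.41745006²·(1 − 0.17475956)·8287000/2980 = 399.9177.
Dept II: Wₕ = 0.47578829; term = 0.47578829²·(1 − 0.24625675)·53340000/4786 = 1901.6529.
Sum = 2699.6815.
SE = √(2699.6815) = 51.9585.

51.9585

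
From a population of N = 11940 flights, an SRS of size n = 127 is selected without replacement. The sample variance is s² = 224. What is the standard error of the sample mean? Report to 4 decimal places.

1.3210

Under SRS without replacement, Var(ȳ) = (1 − f)·s²/n with f = n/N = 127/11940 = 0.01063652.
Var(ȳ) = (1 − 0.01063652)·224/127 = 0.98936348·1.7637795 = 1.7450191.
SE(ȳ) = √(1.7450191) = 1.3210.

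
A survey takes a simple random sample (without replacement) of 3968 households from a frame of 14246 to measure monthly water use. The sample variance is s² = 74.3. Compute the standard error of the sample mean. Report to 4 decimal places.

0.1162

Under SRS without replacement, Var(ȳ) = (1 − f)·s²/n with f = n/N = 3968/14246 = 0.27853433.
Var(ȳ) = (1 − 0.27853433)·74.3/3968 = 0.72146567·0.018724798 = 0.013509299.
SE(ȳ) = √(0.013509299) = 0.1162.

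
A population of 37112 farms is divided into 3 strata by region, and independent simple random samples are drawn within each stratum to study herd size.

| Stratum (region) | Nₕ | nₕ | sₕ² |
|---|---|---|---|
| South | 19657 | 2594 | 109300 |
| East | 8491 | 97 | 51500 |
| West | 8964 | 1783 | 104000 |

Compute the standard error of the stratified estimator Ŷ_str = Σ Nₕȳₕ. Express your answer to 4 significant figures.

236100

Var(Ŷ_str) = Σₕ Nₕ²(1 − fₕ)sₕ²/nₕ.
South: 19657²·(1 − 2594/19657)·109300/2594 = 1.4132624 × 10^10.
East: 8491²·(1 − 97/8491)·51500/97 = 3.7841061 × 10^10.
West: 8964²·(1 − 1783/8964)·104000/1783 = 3.754644 × 10^9.
Sum = 5.5728329 × 10^10.
SE = √(5.5728329 × 10^10) = 236100.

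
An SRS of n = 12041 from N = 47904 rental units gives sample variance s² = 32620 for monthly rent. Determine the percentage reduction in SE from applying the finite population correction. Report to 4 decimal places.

f = n/N = 12041/47904 = 0.25135688.
SE_no-fpc = √(s²/n) = 1.6459275; SE_fpc = √((1−f)s²/n) = 1.424125.
Ratio = √(1−f) = 0.86524165. Reduction = 100·(1 − 0.86524165) = 13.4758%.

13.4758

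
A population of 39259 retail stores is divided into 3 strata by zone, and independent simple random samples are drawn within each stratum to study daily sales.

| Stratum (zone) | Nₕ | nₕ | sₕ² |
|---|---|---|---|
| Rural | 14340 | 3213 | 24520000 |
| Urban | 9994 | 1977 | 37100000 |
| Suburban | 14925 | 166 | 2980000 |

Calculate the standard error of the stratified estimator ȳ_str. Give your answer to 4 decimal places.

65.8123

Var(ȳ_str) = Σₕ Wₕ²(1 − fₕ)sₕ²/nₕ with Wₕ = Nₕ/N, N = 39259.
Rural: Wₕ = 0.36526656; term = 0.36526656²·(1 − 0.22405858)·24520000/3213 = 790.05716.
Urban: Wₕ = 0.25456583; term = 0.25456583²·(1 − 0.19781869)·37100000/1977 = 975.52859.
Suburban: Wₕ = 0.38016760; term = 0.38016760²·(1 − 0.01112228)·2980000/166 = 2565.6711.
Sum = 4331.2569.
SE = √(4331.2569) = 65.8123.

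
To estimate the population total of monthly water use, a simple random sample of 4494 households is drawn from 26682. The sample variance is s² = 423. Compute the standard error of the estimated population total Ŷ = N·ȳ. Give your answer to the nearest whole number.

7465

Var(Ŷ) = N²·Var(ȳ) = N²·(1 − n/N)·s²/n.
f = 4494/26682 = 0.16842815; Var(ȳ) = 0.83157185·423/4494 = 0.078272116.
Var(Ŷ) = 26682² · 0.078272116 = 5.5724199 × 10^7.
SE(Ŷ) = √(5.5724199 × 10^7) = 7465.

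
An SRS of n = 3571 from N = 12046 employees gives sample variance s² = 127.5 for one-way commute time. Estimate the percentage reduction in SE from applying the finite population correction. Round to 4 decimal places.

f = n/N = 3571/12046 = 0.29644695.
SE_no-fpc = √(s²/n) = 0.18895577; SE_fpc = √((1−f)s²/n) = 0.15849245.
Ratio = √(1−f) = 0.83878069. Reduction = 100·(1 − 0.83878069) = 16.1219%.

16.1219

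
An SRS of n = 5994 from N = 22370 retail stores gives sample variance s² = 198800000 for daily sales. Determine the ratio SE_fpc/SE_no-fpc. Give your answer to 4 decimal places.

0.8556

f = n/N = 5994/22370 = 0.26794814.
SE_no-fpc = √(s²/n) = 182.11672; SE_fpc = √((1−f)s²/n) = 155.81912.
Ratio = √(1−f) = 0.85560029.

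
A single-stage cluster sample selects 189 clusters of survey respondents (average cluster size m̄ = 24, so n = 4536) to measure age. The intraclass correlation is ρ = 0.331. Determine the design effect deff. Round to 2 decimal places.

deff = 1 + (24 − 1)·0.331 = 1 + 7.613 = 8.613.

8.61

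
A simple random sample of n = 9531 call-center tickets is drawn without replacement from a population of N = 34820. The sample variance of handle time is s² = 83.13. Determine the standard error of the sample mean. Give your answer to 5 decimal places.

0.07959

Under SRS without replacement, Var(ȳ) = (1 − f)·s²/n with f = n/N = 9531/34820 = 0.27372200.
Var(ȳ) = (1 − 0.27372200)·83.13/9531 = 0.72627800·0.0087220648 = 0.0063346438.
SE(ȳ) = √(0.0063346438) = 0.07959.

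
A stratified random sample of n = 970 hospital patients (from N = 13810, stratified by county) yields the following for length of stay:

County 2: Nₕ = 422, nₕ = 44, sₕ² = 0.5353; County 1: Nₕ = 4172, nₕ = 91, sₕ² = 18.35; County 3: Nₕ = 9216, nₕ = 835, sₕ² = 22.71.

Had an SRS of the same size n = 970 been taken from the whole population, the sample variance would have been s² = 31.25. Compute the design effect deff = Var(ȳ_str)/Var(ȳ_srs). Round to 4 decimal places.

0.9691

Var(ȳ_str) = Σ Wₕ²(1−fₕ)sₕ²/nₕ with Wₕ = Nₕ/13810:
  County 2: (422/13810)²·(1−44/422)·0.5353/44 = 1.0175634 × 10^-5
  County 1: (4172/13810)²·(1−91/4172)·18.35/91 = 0.018001895
  County 3: (9216/13810)²·(1−835/9216)·22.71/835 = 0.011014927
  → Var(ȳ_str) = 0.029026998.
Var(ȳ_srs) = (1 − 970/13810)·31.25/970 = 0.029953642.
deff = 0.029026998 / 0.029953642 = 0.9691.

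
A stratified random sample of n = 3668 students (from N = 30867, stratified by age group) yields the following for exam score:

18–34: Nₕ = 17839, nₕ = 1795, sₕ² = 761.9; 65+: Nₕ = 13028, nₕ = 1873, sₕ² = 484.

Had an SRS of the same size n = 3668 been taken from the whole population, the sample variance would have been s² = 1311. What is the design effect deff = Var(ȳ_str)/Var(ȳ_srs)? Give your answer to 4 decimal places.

Var(ȳ_str) = Σ Wₕ²(1−fₕ)sₕ²/nₕ with Wₕ = Nₕ/30867:
  18–34: (17839/30867)²·(1−1795/17839)·761.9/1795 = 0.12750518
  65+: (13028/30867)²·(1−1873/13028)·484/1873 = 0.039415411
  → Var(ȳ_str) = 0.16692059.
Var(ȳ_srs) = (1 − 3668/30867)·1311/3668 = 0.31494294.
deff = 0.16692059 / 0.31494294 = 0.5300.

0.5300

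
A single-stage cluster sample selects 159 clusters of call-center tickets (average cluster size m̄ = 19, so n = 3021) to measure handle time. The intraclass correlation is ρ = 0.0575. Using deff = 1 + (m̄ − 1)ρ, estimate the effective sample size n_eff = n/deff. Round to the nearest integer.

deff = 1 + (19 − 1)·0.0575 = 1 + 1.035 = 2.035.
n_eff = 3021 / 2.035 = 1485.

1485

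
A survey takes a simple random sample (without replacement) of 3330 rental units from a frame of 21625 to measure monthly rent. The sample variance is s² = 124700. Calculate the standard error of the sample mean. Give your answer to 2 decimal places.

5.63

Under SRS without replacement, Var(ȳ) = (1 − f)·s²/n with f = n/N = 3330/21625 = 0.15398844.
Var(ȳ) = (1 − 0.15398844)·124700/3330 = 0.84601156·37.447447 = 31.680973.
SE(ȳ) = √(31.680973) = 5.63.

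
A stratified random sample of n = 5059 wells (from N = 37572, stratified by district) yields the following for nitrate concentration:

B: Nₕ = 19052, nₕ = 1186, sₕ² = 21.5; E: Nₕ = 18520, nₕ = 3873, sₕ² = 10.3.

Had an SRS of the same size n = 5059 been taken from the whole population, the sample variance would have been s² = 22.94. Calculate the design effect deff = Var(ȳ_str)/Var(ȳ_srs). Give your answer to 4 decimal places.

Var(ȳ_str) = Σ Wₕ²(1−fₕ)sₕ²/nₕ with Wₕ = Nₕ/37572:
  B: (19052/37572)²·(1−1186/19052)·21.5/1186 = 0.0043711232
  E: (18520/37572)²·(1−3873/18520)·10.3/3873 = 5.1103514 × 10^-4
  → Var(ȳ_str) = 0.0048821583.
Var(ȳ_srs) = (1 − 5059/37572)·22.94/5059 = 0.0039239319.
deff = 0.0048821583 / 0.0039239319 = 1.2442.

1.2442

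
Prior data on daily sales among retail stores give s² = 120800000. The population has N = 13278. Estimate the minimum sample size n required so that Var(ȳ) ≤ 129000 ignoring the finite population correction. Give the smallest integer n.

Without fpc, n₀ = s²/D = 120800000/129000 = 936.4341.
Rounding up, n = 937.

937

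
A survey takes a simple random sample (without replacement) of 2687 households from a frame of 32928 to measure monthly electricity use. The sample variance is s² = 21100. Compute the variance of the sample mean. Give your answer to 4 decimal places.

7.2118

Under SRS without replacement, Var(ȳ) = (1 − f)·s²/n with f = n/N = 2687/32928 = 0.08160228.
Var(ȳ) = (1 − 0.08160228)·21100/2687 = 0.91839772·7.8526237 = 7.2118317.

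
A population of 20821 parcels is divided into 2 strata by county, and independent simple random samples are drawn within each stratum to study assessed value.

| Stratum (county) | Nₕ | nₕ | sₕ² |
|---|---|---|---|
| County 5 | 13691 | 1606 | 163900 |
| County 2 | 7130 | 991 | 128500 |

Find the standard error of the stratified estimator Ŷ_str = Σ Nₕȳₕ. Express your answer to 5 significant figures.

150200

Var(Ŷ_str) = Σₕ Nₕ²(1 − fₕ)sₕ²/nₕ.
County 5: 13691²·(1 − 1606/13691)·163900/1606 = 1.6885551 × 10^10.
County 2: 7130²·(1 − 991/7130)·128500/991 = 5.6756635 × 10^9.
Sum = 2.2561215 × 10^10.
SE = √(2.2561215 × 10^10) = 150200.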